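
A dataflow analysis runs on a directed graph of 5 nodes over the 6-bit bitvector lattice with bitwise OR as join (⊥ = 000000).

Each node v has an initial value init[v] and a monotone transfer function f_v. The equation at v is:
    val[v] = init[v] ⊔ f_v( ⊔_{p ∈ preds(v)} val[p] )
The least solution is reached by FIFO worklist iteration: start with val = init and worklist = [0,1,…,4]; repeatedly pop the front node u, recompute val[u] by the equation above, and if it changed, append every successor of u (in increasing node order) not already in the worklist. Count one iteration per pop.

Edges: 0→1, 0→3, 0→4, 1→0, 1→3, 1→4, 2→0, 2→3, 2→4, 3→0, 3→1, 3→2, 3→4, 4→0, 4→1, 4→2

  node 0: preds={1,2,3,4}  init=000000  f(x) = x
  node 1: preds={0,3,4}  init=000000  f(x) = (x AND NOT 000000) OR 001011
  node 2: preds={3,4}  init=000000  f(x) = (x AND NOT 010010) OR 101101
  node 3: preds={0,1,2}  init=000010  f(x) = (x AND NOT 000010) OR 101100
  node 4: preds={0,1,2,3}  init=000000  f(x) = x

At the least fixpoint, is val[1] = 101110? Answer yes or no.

Trace (11 dequeues):
  [1] u=0 | in 000010 | out 000010 | prev 000000 | push {}
  [2] u=1 | in 000010 | out 001011 | prev 000000 | push {0}
  [3] u=2 | in 000010 | out 101101 | prev 000000 | push {}
  [4] u=3 | in 101111 | out 101111 | prev 000010 | push {1,2}
  [5] u=4 | in 101111 | out 101111 | prev 000000 | push {}
  [6] u=0 | in 101111 | out 101111 | prev 000010 | push {3,4}
  [7] u=1 | in 101111 | out 101111 | prev 001011 | push {0}
  [8] u=2 | in 101111 | out 101101 | ==
  [9] u=3 | in 101111 | out 101111 | ==
  [10] u=4 | in 101111 | out 101111 | ==
  [11] u=0 | in 101111 | out 101111 | ==

Converged values:
  [0] 101111
  [1] 101111
  [2] 101101
  [3] 101111
  [4] 101111

no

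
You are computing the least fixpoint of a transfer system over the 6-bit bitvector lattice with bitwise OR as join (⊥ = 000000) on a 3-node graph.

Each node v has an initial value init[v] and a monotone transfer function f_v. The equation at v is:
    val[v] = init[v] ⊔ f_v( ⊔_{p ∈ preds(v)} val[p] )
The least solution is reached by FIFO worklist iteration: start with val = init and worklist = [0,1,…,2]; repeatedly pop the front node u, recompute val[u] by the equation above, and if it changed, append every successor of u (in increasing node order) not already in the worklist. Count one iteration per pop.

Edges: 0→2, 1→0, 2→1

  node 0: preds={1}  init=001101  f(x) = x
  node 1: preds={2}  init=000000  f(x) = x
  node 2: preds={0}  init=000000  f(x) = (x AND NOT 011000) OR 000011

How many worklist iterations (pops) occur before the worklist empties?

6

Trace (6 dequeues):
  [1] u=0 | in 000000 | out 001101 | ==
  [2] u=1 | in 000000 | out 000000 | ==
  [3] u=2 | in 001101 | out 000111 | prev 000000 | push {1}
  [4] u=1 | in 000111 | out 000111 | prev 000000 | push {0}
  [5] u=0 | in 000111 | out 001111 | prev 001101 | push {2}
  [6] u=2 | in 001111 | out 000111 | ==

Converged values:
  [0] 001111
  [1] 000111
  [2] 000111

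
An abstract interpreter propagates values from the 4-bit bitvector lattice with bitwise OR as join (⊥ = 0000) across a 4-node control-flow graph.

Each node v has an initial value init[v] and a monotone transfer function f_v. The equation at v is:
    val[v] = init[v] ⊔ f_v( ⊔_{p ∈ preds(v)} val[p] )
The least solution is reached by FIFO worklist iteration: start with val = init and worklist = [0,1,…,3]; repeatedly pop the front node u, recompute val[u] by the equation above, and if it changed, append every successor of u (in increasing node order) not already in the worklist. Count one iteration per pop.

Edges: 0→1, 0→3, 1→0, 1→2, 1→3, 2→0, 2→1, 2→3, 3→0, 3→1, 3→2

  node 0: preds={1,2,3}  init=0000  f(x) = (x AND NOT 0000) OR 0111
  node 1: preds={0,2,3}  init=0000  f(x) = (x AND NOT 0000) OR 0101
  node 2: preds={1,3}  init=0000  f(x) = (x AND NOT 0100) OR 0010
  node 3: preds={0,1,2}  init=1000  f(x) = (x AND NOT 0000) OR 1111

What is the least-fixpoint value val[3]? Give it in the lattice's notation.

1111

Iteration log — 7 steps:
  step 1. node 0  ⊔preds=1000  new=1111  old=0000  +wl: 
  step 2. node 1  ⊔preds=1111  new=1111  old=0000  +wl: 0
  step 3. node 2  ⊔preds=1111  new=1011  old=0000  +wl: 1
  step 4. node 3  ⊔preds=1111  new=1111  old=1000  +wl: 2
  step 5. node 0  ⊔preds=1111  new=1111  stable
  step 6. node 1  ⊔preds=1111  new=1111  stable
  step 7. node 2  ⊔preds=1111  new=1011  stable

Least fixpoint reached:
  node 0: 1111
  node 1: 1111
  node 2: 1011
  node 3: 1111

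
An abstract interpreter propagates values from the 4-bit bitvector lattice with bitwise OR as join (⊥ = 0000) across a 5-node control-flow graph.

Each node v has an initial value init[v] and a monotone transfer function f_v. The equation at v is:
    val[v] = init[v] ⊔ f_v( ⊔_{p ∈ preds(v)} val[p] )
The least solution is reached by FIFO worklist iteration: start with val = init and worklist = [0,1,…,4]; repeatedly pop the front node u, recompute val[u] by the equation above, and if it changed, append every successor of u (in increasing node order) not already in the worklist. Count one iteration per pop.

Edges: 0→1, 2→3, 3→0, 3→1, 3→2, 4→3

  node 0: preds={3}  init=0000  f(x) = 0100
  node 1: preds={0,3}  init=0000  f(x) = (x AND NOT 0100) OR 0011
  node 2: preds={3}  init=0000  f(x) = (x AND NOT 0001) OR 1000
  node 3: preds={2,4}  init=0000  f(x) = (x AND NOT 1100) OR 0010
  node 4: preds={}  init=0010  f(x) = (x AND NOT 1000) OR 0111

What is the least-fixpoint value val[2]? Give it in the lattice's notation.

Trace (12 dequeues):
  [1] u=0 | in 0000 | out 0100 | prev 0000 | push {}
  [2] u=1 | in 0100 | out 0011 | prev 0000 | push {}
  [3] u=2 | in 0000 | out 1000 | prev 0000 | push {}
  [4] u=3 | in 1010 | out 0010 | prev 0000 | push {0,1,2}
  [5] u=4 | in 0000 | out 0111 | prev 0010 | push {3}
  [6] u=0 | in 0010 | out 0100 | ==
  [7] u=1 | in 0110 | out 0011 | ==
  [8] u=2 | in 0010 | out 1010 | prev 1000 | push {}
  [9] u=3 | in 1111 | out 0011 | prev 0010 | push {0,1,2}
  [10] u=0 | in 0011 | out 0100 | ==
  [11] u=1 | in 0111 | out 0011 | ==
  [12] u=2 | in 0011 | out 1010 | ==

Converged values:
  [0] 0100
  [1] 0011
  [2] 1010
  [3] 0011
  [4] 0111

1010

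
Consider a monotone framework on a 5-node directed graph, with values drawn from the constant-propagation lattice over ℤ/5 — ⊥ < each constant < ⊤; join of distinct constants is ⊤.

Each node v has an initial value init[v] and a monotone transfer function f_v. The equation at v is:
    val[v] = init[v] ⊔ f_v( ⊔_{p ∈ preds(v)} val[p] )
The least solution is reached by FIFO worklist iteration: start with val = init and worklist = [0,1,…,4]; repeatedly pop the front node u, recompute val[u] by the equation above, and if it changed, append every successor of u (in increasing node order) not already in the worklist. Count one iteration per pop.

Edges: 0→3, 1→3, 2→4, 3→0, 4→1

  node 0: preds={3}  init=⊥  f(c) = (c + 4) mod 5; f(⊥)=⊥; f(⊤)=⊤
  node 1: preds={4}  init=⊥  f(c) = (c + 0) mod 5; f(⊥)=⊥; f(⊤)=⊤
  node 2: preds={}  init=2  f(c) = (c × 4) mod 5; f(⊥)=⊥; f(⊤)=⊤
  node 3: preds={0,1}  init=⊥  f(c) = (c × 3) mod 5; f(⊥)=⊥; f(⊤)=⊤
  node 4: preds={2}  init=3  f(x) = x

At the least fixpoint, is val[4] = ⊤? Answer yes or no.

yes

Iteration log — 10 steps:
  step 1. node 0  ⊔preds=⊥  new=⊥  stable
  step 2. node 1  ⊔preds=3  new=3  old=⊥  +wl: 
  step 3. node 2  ⊔preds=⊥  new=2  stable
  step 4. node 3  ⊔preds=3  new=4  old=⊥  +wl: 0
  step 5. node 4  ⊔preds=2  new=⊤  old=3  +wl: 1
  step 6. node 0  ⊔preds=4  new=3  old=⊥  +wl: 3
  step 7. node 1  ⊔preds=⊤  new=⊤  old=3  +wl: 
  step 8. node 3  ⊔preds=⊤  new=⊤  old=4  +wl: 0
  step 9. node 0  ⊔preds=⊤  new=⊤  old=3  +wl: 3
  step 10. node 3  ⊔preds=⊤  new=⊤  stable

Least fixpoint reached:
  node 0: ⊤
  node 1: ⊤
  node 2: 2
  node 3: ⊤
  node 4: ⊤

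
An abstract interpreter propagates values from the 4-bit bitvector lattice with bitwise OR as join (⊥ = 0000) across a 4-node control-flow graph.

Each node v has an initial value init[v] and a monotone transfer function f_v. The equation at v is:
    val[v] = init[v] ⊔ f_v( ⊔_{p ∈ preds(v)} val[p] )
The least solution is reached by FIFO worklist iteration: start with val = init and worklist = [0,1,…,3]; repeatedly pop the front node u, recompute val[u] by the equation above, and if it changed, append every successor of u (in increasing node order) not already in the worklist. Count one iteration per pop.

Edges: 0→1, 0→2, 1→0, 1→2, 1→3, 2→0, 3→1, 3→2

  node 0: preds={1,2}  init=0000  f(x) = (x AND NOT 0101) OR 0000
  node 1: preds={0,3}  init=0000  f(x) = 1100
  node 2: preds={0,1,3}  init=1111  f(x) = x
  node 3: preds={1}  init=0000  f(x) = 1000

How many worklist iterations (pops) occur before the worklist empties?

Trace (7 dequeues):
  [1] u=0 | in 1111 | out 1010 | prev 0000 | push {}
  [2] u=1 | in 1010 | out 1100 | prev 0000 | push {0}
  [3] u=2 | in 1110 | out 1111 | ==
  [4] u=3 | in 1100 | out 1000 | prev 0000 | push {1,2}
  [5] u=0 | in 1111 | out 1010 | ==
  [6] u=1 | in 1010 | out 1100 | ==
  [7] u=2 | in 1110 | out 1111 | ==

Converged values:
  [0] 1010
  [1] 1100
  [2] 1111
  [3] 1000

7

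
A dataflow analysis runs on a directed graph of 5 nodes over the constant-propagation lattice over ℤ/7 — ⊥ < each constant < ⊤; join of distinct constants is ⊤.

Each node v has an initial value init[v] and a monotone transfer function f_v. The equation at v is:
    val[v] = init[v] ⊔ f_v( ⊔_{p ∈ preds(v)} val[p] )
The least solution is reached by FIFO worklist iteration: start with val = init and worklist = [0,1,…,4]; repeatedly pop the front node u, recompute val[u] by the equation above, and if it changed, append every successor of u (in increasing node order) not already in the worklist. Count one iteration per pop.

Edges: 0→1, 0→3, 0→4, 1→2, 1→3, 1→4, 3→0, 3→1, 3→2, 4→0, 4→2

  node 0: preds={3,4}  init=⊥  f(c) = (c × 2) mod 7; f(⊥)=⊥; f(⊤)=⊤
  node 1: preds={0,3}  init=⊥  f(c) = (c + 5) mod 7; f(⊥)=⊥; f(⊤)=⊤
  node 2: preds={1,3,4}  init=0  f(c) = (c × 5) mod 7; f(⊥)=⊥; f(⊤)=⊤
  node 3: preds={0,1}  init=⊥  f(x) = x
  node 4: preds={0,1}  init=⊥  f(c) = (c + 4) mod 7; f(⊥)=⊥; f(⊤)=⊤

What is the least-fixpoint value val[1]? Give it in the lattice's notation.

Trace (5 dequeues):
  [1] u=0 | in ⊥ | out ⊥ | ==
  [2] u=1 | in ⊥ | out ⊥ | ==
  [3] u=2 | in ⊥ | out 0 | ==
  [4] u=3 | in ⊥ | out ⊥ | ==
  [5] u=4 | in ⊥ | out ⊥ | ==

Converged values:
  [0] ⊥
  [1] ⊥
  [2] 0
  [3] ⊥
  [4] ⊥

⊥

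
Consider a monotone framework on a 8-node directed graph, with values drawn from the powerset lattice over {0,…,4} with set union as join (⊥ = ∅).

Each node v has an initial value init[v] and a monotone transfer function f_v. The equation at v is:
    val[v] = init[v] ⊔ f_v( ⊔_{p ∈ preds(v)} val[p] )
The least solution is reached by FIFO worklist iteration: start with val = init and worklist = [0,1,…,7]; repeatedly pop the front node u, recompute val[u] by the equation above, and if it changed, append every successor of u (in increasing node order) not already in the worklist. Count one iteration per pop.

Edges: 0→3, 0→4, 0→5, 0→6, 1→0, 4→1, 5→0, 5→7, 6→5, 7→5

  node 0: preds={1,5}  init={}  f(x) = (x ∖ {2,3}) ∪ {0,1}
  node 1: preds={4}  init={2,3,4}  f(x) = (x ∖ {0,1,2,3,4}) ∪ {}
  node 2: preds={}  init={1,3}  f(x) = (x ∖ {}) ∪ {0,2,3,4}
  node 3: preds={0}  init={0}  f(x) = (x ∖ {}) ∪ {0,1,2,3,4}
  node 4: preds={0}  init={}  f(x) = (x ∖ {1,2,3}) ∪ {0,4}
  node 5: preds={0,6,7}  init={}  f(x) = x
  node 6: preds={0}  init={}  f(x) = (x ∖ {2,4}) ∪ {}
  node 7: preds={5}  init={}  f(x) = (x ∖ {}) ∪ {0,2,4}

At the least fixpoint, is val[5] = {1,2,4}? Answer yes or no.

no

Worklist (13 pops):
  #1 pop 0: in={2,3,4} → {0,1,4} (was {}); enqueue []
  #2 pop 1: in={} → {2,3,4} (no change)
  #3 pop 2: in={} → {0,1,2,3,4} (was {1,3}); enqueue []
  #4 pop 3: in={0,1,4} → {0,1,2,3,4} (was {0}); enqueue []
  #5 pop 4: in={0,1,4} → {0,4} (was {}); enqueue [1]
  #6 pop 5: in={0,1,4} → {0,1,4} (was {}); enqueue [0]
  #7 pop 6: in={0,1,4} → {0,1} (was {}); enqueue [5]
  #8 pop 7: in={0,1,4} → {0,1,2,4} (was {}); enqueue []
  #9 pop 1: in={0,4} → {2,3,4} (no change)
  #10 pop 0: in={0,1,2,3,4} → {0,1,4} (no change)
  #11 pop 5: in={0,1,2,4} → {0,1,2,4} (was {0,1,4}); enqueue [0,7]
  #12 pop 0: in={0,1,2,3,4} → {0,1,4} (no change)
  #13 pop 7: in={0,1,2,4} → {0,1,2,4} (no change)

Fixpoint:
  val[0] = {0,1,4}
  val[1] = {2,3,4}
  val[2] = {0,1,2,3,4}
  val[3] = {0,1,2,3,4}
  val[4] = {0,4}
  val[5] = {0,1,2,4}
  val[6] = {0,1}
  val[7] = {0,1,2,4}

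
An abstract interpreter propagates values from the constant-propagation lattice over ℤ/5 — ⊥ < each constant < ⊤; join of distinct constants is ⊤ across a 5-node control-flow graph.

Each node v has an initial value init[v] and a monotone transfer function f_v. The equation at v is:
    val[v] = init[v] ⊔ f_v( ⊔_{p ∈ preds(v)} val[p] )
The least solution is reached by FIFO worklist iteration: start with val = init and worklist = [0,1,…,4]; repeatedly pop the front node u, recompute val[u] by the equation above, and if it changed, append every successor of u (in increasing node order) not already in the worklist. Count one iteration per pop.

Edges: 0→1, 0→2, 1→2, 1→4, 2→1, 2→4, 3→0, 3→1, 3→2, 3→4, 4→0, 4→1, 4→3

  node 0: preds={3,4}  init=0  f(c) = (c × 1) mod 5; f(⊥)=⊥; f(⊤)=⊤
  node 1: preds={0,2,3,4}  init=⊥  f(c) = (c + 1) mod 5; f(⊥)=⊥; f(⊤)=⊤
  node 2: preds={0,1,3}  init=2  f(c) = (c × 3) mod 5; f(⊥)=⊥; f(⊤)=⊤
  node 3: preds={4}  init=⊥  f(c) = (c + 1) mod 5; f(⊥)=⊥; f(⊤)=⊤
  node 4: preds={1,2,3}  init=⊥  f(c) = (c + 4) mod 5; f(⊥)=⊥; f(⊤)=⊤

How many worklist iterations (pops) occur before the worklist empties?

12

Worklist (12 pops):
  #1 pop 0: in=⊥ → 0 (no change)
  #2 pop 1: in=⊤ → ⊤ (was ⊥); enqueue []
  #3 pop 2: in=⊤ → ⊤ (was 2); enqueue [1]
  #4 pop 3: in=⊥ → ⊥ (no change)
  #5 pop 4: in=⊤ → ⊤ (was ⊥); enqueue [0,3]
  #6 pop 1: in=⊤ → ⊤ (no change)
  #7 pop 0: in=⊤ → ⊤ (was 0); enqueue [1,2]
  #8 pop 3: in=⊤ → ⊤ (was ⊥); enqueue [0,4]
  #9 pop 1: in=⊤ → ⊤ (no change)
  #10 pop 2: in=⊤ → ⊤ (no change)
  #11 pop 0: in=⊤ → ⊤ (no change)
  #12 pop 4: in=⊤ → ⊤ (no change)

Fixpoint:
  val[0] = ⊤
  val[1] = ⊤
  val[2] = ⊤
  val[3] = ⊤
  val[4] = ⊤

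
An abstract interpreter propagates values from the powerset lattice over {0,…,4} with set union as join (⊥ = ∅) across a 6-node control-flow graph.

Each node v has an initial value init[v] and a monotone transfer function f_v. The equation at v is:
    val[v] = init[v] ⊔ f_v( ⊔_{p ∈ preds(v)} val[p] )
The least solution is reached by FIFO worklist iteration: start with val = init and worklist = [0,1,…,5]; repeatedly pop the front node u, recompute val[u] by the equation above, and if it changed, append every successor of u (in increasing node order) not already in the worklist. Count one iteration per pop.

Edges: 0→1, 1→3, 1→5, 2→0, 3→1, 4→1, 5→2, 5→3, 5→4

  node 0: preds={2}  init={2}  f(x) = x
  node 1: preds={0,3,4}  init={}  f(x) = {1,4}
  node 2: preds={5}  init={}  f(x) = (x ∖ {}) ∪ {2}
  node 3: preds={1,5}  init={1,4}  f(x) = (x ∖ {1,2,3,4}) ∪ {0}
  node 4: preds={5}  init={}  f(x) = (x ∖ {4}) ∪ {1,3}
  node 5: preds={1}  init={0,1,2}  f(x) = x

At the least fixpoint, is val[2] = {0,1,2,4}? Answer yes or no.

Worklist (13 pops):
  #1 pop 0: in={} → {2} (no change)
  #2 pop 1: in={1,2,4} → {1,4} (was {}); enqueue []
  #3 pop 2: in={0,1,2} → {0,1,2} (was {}); enqueue [0]
  #4 pop 3: in={0,1,2,4} → {0,1,4} (was {1,4}); enqueue [1]
  #5 pop 4: in={0,1,2} → {0,1,2,3} (was {}); enqueue []
  #6 pop 5: in={1,4} → {0,1,2,4} (was {0,1,2}); enqueue [2,3,4]
  #7 pop 0: in={0,1,2} → {0,1,2} (was {2}); enqueue []
  #8 pop 1: in={0,1,2,3,4} → {1,4} (no change)
  #9 pop 2: in={0,1,2,4} → {0,1,2,4} (was {0,1,2}); enqueue [0]
  #10 pop 3: in={0,1,2,4} → {0,1,4} (no change)
  #11 pop 4: in={0,1,2,4} → {0,1,2,3} (no change)
  #12 pop 0: in={0,1,2,4} → {0,1,2,4} (was {0,1,2}); enqueue [1]
  #13 pop 1: in={0,1,2,3,4} → {1,4} (no change)

Fixpoint:
  val[0] = {0,1,2,4}
  val[1] = {1,4}
  val[2] = {0,1,2,4}
  val[3] = {0,1,4}
  val[4] = {0,1,2,3}
  val[5] = {0,1,2,4}

yes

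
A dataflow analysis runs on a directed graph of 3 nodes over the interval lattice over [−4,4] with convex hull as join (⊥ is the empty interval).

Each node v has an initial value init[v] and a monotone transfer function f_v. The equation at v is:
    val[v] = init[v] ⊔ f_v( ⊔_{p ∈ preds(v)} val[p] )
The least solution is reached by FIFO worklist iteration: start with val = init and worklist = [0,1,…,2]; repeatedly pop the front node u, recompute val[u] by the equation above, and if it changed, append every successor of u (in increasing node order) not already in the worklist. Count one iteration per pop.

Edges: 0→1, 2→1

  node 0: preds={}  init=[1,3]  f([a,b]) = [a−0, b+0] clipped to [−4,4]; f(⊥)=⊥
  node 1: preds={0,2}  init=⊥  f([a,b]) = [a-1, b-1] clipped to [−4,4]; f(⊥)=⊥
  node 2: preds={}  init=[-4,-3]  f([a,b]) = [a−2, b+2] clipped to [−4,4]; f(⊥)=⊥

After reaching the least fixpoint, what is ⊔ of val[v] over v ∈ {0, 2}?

Trace (3 dequeues):
  [1] u=0 | in ⊥ | out [1,3] | ==
  [2] u=1 | in [-4,3] | out [-4,2] | prev ⊥ | push {}
  [3] u=2 | in ⊥ | out [-4,-3] | ==

Converged values:
  [0] [1,3]
  [1] [-4,2]
  [2] [-4,-3]

[-4,3]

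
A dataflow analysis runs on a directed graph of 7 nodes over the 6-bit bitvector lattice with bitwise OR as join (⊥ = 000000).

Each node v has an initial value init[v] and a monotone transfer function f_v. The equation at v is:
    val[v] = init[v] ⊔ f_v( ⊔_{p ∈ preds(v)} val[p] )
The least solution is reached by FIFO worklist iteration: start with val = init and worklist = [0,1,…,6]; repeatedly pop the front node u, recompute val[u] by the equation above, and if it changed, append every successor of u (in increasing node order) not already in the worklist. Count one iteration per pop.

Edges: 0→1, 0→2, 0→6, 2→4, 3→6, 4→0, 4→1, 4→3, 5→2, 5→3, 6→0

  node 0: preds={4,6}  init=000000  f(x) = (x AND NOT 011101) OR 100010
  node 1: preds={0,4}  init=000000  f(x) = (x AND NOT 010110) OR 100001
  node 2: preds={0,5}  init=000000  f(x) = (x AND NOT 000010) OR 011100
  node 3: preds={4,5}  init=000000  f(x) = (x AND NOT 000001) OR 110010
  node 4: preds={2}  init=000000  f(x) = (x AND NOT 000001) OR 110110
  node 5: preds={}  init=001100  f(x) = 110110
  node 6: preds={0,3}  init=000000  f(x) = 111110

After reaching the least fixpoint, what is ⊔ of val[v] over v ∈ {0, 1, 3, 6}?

111111

Iteration log — 11 steps:
  step 1. node 0  ⊔preds=000000  new=100010  old=000000  +wl: 
  step 2. node 1  ⊔preds=100010  new=100001  old=000000  +wl: 
  step 3. node 2  ⊔preds=101110  new=111100  old=000000  +wl: 
  step 4. node 3  ⊔preds=001100  new=111110  old=000000  +wl: 
  step 5. node 4  ⊔preds=111100  new=111110  old=000000  +wl: 0,1,3
  step 6. node 5  ⊔preds=000000  new=111110  old=001100  +wl: 2
  step 7. node 6  ⊔preds=111110  new=111110  old=000000  +wl: 
  step 8. node 0  ⊔preds=111110  new=100010  stable
  step 9. node 1  ⊔preds=111110  new=101001  old=100001  +wl: 
  step 10. node 3  ⊔preds=111110  new=111110  stable
  step 11. node 2  ⊔preds=111110  new=111100  stable

Least fixpoint reached:
  node 0: 100010
  node 1: 101001
  node 2: 111100
  node 3: 111110
  node 4: 111110
  node 5: 111110
  node 6: 111110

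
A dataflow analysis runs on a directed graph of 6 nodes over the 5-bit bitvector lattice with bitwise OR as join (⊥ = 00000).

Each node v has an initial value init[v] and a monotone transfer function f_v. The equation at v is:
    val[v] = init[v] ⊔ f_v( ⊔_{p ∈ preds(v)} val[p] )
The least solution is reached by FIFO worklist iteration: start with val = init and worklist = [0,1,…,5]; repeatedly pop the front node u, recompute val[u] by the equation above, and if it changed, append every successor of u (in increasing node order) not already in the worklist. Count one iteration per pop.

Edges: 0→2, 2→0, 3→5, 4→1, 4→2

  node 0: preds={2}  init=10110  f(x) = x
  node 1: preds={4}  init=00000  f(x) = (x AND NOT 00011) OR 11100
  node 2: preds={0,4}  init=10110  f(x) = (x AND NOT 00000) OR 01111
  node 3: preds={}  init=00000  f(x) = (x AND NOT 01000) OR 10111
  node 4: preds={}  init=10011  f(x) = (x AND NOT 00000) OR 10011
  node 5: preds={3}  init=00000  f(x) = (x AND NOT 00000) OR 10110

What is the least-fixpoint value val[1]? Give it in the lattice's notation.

11100

Iteration log — 8 steps:
  step 1. node 0  ⊔preds=10110  new=10110  stable
  step 2. node 1  ⊔preds=10011  new=11100  old=00000  +wl: 
  step 3. node 2  ⊔preds=10111  new=11111  old=10110  +wl: 0
  step 4. node 3  ⊔preds=00000  new=10111  old=00000  +wl: 
  step 5. node 4  ⊔preds=00000  new=10011  stable
  step 6. node 5  ⊔preds=10111  new=10111  old=00000  +wl: 
  step 7. node 0  ⊔preds=11111  new=11111  old=10110  +wl: 2
  step 8. node 2  ⊔preds=11111  new=11111  stable

Least fixpoint reached:
  node 0: 11111
  node 1: 11100
  node 2: 11111
  node 3: 10111
  node 4: 10011
  node 5: 10111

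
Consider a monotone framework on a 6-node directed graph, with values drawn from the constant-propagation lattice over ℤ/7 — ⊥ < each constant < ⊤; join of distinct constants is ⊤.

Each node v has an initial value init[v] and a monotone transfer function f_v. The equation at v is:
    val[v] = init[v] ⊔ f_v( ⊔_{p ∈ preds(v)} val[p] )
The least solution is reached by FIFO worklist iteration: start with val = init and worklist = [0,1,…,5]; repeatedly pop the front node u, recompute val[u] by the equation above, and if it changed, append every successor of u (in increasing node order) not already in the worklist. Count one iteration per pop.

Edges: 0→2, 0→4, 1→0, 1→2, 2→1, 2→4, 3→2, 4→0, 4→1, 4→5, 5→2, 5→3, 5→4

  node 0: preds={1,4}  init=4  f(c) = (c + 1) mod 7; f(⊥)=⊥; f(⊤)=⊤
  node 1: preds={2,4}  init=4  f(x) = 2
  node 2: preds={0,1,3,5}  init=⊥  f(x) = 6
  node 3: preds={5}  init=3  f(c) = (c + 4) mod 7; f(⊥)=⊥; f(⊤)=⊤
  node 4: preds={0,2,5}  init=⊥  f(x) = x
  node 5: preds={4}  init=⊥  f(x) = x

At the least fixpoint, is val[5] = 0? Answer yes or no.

Iteration log — 12 steps:
  step 1. node 0  ⊔preds=4  new=⊤  old=4  +wl: 
  step 2. node 1  ⊔preds=⊥  new=⊤  old=4  +wl: 0
  step 3. node 2  ⊔preds=⊤  new=6  old=⊥  +wl: 1
  step 4. node 3  ⊔preds=⊥  new=3  stable
  step 5. node 4  ⊔preds=⊤  new=⊤  old=⊥  +wl: 
  step 6. node 5  ⊔preds=⊤  new=⊤  old=⊥  +wl: 2,3,4
  step 7. node 0  ⊔preds=⊤  new=⊤  stable
  step 8. node 1  ⊔preds=⊤  new=⊤  stable
  step 9. node 2  ⊔preds=⊤  new=6  stable
  step 10. node 3  ⊔preds=⊤  new=⊤  old=3  +wl: 2
  step 11. node 4  ⊔preds=⊤  new=⊤  stable
  step 12. node 2  ⊔preds=⊤  new=6  stable

Least fixpoint reached:
  node 0: ⊤
  node 1: ⊤
  node 2: 6
  node 3: ⊤
  node 4: ⊤
  node 5: ⊤

no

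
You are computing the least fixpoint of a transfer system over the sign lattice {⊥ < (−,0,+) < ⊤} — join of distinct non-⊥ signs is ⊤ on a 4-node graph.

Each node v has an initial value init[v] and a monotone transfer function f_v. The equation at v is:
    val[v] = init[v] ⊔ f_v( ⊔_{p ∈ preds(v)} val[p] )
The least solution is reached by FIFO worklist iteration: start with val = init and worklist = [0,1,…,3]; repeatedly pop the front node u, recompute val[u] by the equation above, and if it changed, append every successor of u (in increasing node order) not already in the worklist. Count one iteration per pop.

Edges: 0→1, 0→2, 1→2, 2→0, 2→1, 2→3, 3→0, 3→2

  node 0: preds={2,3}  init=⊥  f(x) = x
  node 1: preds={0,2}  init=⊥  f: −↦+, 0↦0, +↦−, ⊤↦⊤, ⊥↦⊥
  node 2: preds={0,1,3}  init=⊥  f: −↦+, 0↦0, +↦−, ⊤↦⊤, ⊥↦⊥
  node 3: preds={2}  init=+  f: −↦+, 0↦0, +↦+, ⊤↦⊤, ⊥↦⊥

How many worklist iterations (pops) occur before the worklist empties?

Trace (7 dequeues):
  [1] u=0 | in + | out + | prev ⊥ | push {}
  [2] u=1 | in + | out − | prev ⊥ | push {}
  [3] u=2 | in ⊤ | out ⊤ | prev ⊥ | push {0,1}
  [4] u=3 | in ⊤ | out ⊤ | prev + | push {2}
  [5] u=0 | in ⊤ | out ⊤ | prev + | push {}
  [6] u=1 | in ⊤ | out ⊤ | prev − | push {}
  [7] u=2 | in ⊤ | out ⊤ | ==

Converged values:
  [0] ⊤
  [1] ⊤
  [2] ⊤
  [3] ⊤

7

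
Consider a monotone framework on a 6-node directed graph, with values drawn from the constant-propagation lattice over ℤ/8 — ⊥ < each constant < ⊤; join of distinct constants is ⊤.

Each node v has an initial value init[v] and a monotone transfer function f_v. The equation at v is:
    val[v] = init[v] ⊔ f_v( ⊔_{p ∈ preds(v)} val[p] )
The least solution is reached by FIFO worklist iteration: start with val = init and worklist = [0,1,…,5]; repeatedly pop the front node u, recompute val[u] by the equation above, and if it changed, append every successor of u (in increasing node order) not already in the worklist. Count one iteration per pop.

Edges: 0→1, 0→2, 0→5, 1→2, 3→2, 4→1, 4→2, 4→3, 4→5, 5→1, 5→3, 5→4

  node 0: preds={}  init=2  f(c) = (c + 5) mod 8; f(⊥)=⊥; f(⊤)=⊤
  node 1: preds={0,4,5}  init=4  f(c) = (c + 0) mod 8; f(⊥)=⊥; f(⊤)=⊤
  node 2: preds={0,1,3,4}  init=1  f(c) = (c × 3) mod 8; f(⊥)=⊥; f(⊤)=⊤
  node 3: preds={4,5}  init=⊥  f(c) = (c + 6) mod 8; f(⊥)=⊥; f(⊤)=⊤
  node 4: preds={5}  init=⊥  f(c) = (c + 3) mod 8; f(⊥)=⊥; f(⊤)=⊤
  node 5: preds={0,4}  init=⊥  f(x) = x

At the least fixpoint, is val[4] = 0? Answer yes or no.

no

Trace (21 dequeues):
  [1] u=0 | in ⊥ | out 2 | ==
  [2] u=1 | in 2 | out ⊤ | prev 4 | push {}
  [3] u=2 | in ⊤ | out ⊤ | prev 1 | push {}
  [4] u=3 | in ⊥ | out ⊥ | ==
  [5] u=4 | in ⊥ | out ⊥ | ==
  [6] u=5 | in 2 | out 2 | prev ⊥ | push {1,3,4}
  [7] u=1 | in 2 | out ⊤ | ==
  [8] u=3 | in 2 | out 0 | prev ⊥ | push {2}
  [9] u=4 | in 2 | out 5 | prev ⊥ | push {1,3,5}
  [10] u=2 | in ⊤ | out ⊤ | ==
  [11] u=1 | in ⊤ | out ⊤ | ==
  [12] u=3 | in ⊤ | out ⊤ | prev 0 | push {2}
  [13] u=5 | in ⊤ | out ⊤ | prev 2 | push {1,3,4}
  [14] u=2 | in ⊤ | out ⊤ | ==
  [15] u=1 | in ⊤ | out ⊤ | ==
  [16] u=3 | in ⊤ | out ⊤ | ==
  [17] u=4 | in ⊤ | out ⊤ | prev 5 | push {1,2,3,5}
  [18] u=1 | in ⊤ | out ⊤ | ==
  [19] u=2 | in ⊤ | out ⊤ | ==
  [20] u=3 | in ⊤ | out ⊤ | ==
  [21] u=5 | in ⊤ | out ⊤ | ==

Converged values:
  [0] 2
  [1] ⊤
  [2] ⊤
  [3] ⊤
  [4] ⊤
  [5] ⊤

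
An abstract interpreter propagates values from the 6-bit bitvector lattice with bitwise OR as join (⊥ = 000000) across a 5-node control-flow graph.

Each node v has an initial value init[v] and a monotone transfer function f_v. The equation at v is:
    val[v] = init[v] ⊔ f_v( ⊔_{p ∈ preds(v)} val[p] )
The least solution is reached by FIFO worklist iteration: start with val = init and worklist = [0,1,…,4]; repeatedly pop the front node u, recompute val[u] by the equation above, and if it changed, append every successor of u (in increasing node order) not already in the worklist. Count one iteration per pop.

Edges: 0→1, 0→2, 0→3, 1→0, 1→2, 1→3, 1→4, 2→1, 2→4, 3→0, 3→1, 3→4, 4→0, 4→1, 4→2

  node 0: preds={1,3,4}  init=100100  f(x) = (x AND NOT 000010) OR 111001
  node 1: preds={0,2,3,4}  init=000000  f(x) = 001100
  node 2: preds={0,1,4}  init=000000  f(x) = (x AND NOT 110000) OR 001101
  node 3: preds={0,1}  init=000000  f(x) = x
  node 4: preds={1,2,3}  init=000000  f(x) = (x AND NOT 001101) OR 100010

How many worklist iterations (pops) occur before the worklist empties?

10

Iteration log — 10 steps:
  step 1. node 0  ⊔preds=000000  new=111101  old=100100  +wl: 
  step 2. node 1  ⊔preds=111101  new=001100  old=000000  +wl: 0
  step 3. node 2  ⊔preds=111101  new=001101  old=000000  +wl: 1
  step 4. node 3  ⊔preds=111101  new=111101  old=000000  +wl: 
  step 5. node 4  ⊔preds=111101  new=110010  old=000000  +wl: 2
  step 6. node 0  ⊔preds=111111  new=111101  stable
  step 7. node 1  ⊔preds=111111  new=001100  stable
  step 8. node 2  ⊔preds=111111  new=001111  old=001101  +wl: 1,4
  step 9. node 1  ⊔preds=111111  new=001100  stable
  step 10. node 4  ⊔preds=111111  new=110010  stable

Least fixpoint reached:
  node 0: 111101
  node 1: 001100
  node 2: 001111
  node 3: 111101
  node 4: 110010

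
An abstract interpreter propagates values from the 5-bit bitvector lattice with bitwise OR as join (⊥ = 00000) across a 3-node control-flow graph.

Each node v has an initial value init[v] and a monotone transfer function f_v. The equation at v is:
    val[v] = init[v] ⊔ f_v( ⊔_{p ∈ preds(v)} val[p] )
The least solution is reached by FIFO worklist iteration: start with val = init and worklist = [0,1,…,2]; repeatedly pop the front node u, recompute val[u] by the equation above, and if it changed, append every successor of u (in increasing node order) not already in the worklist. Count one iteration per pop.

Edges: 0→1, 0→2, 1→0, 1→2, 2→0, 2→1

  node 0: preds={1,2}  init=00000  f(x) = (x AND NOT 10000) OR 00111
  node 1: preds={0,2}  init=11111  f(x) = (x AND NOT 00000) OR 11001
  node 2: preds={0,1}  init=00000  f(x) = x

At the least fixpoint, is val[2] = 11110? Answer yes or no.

no

Worklist (5 pops):
  #1 pop 0: in=11111 → 01111 (was 00000); enqueue []
  #2 pop 1: in=01111 → 11111 (no change)
  #3 pop 2: in=11111 → 11111 (was 00000); enqueue [0,1]
  #4 pop 0: in=11111 → 01111 (no change)
  #5 pop 1: in=11111 → 11111 (no change)

Fixpoint:
  val[0] = 01111
  val[1] = 11111
  val[2] = 11111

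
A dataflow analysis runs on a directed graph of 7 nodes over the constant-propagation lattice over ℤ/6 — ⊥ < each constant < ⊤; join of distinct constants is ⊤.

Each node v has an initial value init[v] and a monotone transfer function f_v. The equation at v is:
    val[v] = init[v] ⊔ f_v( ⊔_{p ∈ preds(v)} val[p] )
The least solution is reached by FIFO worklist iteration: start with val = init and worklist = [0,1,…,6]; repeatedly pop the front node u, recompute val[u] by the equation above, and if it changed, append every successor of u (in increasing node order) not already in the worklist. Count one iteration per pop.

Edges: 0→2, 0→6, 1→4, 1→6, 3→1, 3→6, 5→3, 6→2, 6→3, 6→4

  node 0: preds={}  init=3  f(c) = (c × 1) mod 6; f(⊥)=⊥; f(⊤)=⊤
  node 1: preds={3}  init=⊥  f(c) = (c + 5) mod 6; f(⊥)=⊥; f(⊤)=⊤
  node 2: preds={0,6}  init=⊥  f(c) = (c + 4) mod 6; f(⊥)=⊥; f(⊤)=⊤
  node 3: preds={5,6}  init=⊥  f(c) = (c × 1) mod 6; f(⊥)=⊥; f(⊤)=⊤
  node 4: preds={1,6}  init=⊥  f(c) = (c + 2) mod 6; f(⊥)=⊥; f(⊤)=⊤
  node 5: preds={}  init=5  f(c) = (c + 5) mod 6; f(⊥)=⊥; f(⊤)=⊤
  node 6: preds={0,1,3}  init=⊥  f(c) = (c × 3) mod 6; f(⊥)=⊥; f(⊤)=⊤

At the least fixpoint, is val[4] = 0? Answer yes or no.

no

Trace (15 dequeues):
  [1] u=0 | in ⊥ | out 3 | ==
  [2] u=1 | in ⊥ | out ⊥ | ==
  [3] u=2 | in 3 | out 1 | prev ⊥ | push {}
  [4] u=3 | in 5 | out 5 | prev ⊥ | push {1}
  [5] u=4 | in ⊥ | out ⊥ | ==
  [6] u=5 | in ⊥ | out 5 | ==
  [7] u=6 | in ⊤ | out ⊤ | prev ⊥ | push {2,3,4}
  [8] u=1 | in 5 | out 4 | prev ⊥ | push {6}
  [9] u=2 | in ⊤ | out ⊤ | prev 1 | push {}
  [10] u=3 | in ⊤ | out ⊤ | prev 5 | push {1}
  [11] u=4 | in ⊤ | out ⊤ | prev ⊥ | push {}
  [12] u=6 | in ⊤ | out ⊤ | ==
  [13] u=1 | in ⊤ | out ⊤ | prev 4 | push {4,6}
  [14] u=4 | in ⊤ | out ⊤ | ==
  [15] u=6 | in ⊤ | out ⊤ | ==

Converged values:
  [0] 3
  [1] ⊤
  [2] ⊤
  [3] ⊤
  [4] ⊤
  [5] 5
  [6] ⊤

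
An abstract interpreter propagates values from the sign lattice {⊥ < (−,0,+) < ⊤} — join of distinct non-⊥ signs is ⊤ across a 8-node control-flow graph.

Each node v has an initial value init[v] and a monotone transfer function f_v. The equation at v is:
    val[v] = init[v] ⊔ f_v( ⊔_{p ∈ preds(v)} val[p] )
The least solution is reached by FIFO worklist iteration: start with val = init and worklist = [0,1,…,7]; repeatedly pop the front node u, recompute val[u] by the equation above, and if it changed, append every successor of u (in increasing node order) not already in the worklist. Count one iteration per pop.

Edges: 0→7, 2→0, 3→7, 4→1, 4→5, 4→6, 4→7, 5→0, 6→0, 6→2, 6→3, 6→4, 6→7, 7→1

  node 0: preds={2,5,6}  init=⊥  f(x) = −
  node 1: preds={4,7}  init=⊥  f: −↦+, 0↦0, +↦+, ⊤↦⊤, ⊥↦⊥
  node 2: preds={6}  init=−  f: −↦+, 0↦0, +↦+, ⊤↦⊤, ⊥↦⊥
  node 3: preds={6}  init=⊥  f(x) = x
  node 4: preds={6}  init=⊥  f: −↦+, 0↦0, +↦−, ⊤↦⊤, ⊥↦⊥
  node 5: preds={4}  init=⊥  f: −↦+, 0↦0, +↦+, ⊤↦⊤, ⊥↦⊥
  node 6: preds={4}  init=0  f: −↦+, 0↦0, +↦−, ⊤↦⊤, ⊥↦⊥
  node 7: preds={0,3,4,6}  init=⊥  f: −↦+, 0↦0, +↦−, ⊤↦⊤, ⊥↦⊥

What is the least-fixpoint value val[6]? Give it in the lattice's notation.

Iteration log — 10 steps:
  step 1. node 0  ⊔preds=⊤  new=−  old=⊥  +wl: 
  step 2. node 1  ⊔preds=⊥  new=⊥  stable
  step 3. node 2  ⊔preds=0  new=⊤  old=−  +wl: 0
  step 4. node 3  ⊔preds=0  new=0  old=⊥  +wl: 
  step 5. node 4  ⊔preds=0  new=0  old=⊥  +wl: 1
  step 6. node 5  ⊔preds=0  new=0  old=⊥  +wl: 
  step 7. node 6  ⊔preds=0  new=0  stable
  step 8. node 7  ⊔preds=⊤  new=⊤  old=⊥  +wl: 
  step 9. node 0  ⊔preds=⊤  new=−  stable
  step 10. node 1  ⊔preds=⊤  new=⊤  old=⊥  +wl: 

Least fixpoint reached:
  node 0: −
  node 1: ⊤
  node 2: ⊤
  node 3: 0
  node 4: 0
  node 5: 0
  node 6: 0
  node 7: ⊤

0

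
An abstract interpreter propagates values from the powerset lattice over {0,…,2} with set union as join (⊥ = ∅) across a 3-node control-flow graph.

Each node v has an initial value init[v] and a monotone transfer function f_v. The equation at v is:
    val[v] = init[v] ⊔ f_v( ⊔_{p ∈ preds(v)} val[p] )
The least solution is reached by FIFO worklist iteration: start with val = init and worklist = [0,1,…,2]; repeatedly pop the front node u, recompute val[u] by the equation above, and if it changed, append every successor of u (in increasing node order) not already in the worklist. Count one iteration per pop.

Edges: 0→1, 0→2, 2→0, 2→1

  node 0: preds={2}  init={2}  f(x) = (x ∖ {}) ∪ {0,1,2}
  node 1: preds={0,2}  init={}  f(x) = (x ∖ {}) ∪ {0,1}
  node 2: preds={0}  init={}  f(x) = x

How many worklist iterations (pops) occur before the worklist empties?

5

Iteration log — 5 steps:
  step 1. node 0  ⊔preds={}  new={0,1,2}  old={2}  +wl: 
  step 2. node 1  ⊔preds={0,1,2}  new={0,1,2}  old={}  +wl: 
  step 3. node 2  ⊔preds={0,1,2}  new={0,1,2}  old={}  +wl: 0,1
  step 4. node 0  ⊔preds={0,1,2}  new={0,1,2}  stable
  step 5. node 1  ⊔preds={0,1,2}  new={0,1,2}  stable

Least fixpoint reached:
  node 0: {0,1,2}
  node 1: {0,1,2}
  node 2: {0,1,2}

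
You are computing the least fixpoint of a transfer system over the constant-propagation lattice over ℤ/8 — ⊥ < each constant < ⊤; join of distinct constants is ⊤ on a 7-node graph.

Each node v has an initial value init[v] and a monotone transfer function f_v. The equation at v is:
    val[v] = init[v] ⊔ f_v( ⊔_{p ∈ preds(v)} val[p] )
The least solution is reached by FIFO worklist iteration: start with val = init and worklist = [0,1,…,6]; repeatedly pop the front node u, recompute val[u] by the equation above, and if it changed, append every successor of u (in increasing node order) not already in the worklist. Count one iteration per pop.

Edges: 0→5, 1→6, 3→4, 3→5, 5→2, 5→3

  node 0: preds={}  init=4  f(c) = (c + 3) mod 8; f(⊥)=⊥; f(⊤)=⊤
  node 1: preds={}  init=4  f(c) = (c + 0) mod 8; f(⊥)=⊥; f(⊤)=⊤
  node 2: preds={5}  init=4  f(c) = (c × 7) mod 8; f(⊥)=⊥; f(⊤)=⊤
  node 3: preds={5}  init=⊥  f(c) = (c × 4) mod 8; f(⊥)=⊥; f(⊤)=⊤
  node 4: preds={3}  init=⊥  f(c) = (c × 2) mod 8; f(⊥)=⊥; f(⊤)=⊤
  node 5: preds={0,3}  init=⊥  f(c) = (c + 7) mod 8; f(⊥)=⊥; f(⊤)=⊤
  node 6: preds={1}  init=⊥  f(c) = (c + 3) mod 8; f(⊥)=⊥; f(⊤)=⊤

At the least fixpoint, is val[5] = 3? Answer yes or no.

yes

Trace (11 dequeues):
  [1] u=0 | in ⊥ | out 4 | ==
  [2] u=1 | in ⊥ | out 4 | ==
  [3] u=2 | in ⊥ | out 4 | ==
  [4] u=3 | in ⊥ | out ⊥ | ==
  [5] u=4 | in ⊥ | out ⊥ | ==
  [6] u=5 | in 4 | out 3 | prev ⊥ | push {2,3}
  [7] u=6 | in 4 | out 7 | prev ⊥ | push {}
  [8] u=2 | in 3 | out ⊤ | prev 4 | push {}
  [9] u=3 | in 3 | out 4 | prev ⊥ | push {4,5}
  [10] u=4 | in 4 | out 0 | prev ⊥ | push {}
  [11] u=5 | in 4 | out 3 | ==

Converged values:
  [0] 4
  [1] 4
  [2] ⊤
  [3] 4
  [4] 0
  [5] 3
  [6] 7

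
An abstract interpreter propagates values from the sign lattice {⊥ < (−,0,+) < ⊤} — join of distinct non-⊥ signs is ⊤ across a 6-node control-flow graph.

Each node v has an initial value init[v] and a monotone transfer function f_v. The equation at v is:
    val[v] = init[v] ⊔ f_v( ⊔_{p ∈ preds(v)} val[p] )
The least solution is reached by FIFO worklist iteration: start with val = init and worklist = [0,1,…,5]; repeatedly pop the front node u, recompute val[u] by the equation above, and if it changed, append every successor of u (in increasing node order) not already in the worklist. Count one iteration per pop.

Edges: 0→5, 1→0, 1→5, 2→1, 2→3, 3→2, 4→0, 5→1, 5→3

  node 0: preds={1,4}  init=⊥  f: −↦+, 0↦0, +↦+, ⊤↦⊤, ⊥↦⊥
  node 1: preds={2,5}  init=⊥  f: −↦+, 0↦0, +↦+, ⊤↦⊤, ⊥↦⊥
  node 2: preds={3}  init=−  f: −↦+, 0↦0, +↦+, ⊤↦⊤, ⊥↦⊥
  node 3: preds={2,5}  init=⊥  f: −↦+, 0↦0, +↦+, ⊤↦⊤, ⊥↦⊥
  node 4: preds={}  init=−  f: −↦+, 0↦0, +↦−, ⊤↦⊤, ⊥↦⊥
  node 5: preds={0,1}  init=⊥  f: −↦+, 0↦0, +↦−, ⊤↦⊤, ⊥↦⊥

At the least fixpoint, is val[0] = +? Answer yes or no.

Trace (15 dequeues):
  [1] u=0 | in − | out + | prev ⊥ | push {}
  [2] u=1 | in − | out + | prev ⊥ | push {0}
  [3] u=2 | in ⊥ | out − | ==
  [4] u=3 | in − | out + | prev ⊥ | push {2}
  [5] u=4 | in ⊥ | out − | ==
  [6] u=5 | in + | out − | prev ⊥ | push {1,3}
  [7] u=0 | in ⊤ | out ⊤ | prev + | push {5}
  [8] u=2 | in + | out ⊤ | prev − | push {}
  [9] u=1 | in ⊤ | out ⊤ | prev + | push {0}
  [10] u=3 | in ⊤ | out ⊤ | prev + | push {2}
  [11] u=5 | in ⊤ | out ⊤ | prev − | push {1,3}
  [12] u=0 | in ⊤ | out ⊤ | ==
  [13] u=2 | in ⊤ | out ⊤ | ==
  [14] u=1 | in ⊤ | out ⊤ | ==
  [15] u=3 | in ⊤ | out ⊤ | ==

Converged values:
  [0] ⊤
  [1] ⊤
  [2] ⊤
  [3] ⊤
  [4] −
  [5] ⊤

no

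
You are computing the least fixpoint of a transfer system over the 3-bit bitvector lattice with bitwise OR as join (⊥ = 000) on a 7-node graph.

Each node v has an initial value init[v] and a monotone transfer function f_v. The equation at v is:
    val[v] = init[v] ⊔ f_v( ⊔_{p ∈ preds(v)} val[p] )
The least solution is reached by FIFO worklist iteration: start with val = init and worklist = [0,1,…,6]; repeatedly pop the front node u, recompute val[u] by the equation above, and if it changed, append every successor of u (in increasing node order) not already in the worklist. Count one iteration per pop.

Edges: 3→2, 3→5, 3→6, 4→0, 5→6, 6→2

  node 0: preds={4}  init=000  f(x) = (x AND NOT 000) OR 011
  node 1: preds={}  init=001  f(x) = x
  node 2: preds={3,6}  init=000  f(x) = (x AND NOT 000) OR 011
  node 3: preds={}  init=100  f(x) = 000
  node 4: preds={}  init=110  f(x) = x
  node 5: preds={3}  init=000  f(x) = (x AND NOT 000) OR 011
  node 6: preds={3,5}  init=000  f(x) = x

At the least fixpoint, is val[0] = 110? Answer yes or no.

no

Iteration log — 8 steps:
  step 1. node 0  ⊔preds=110  new=111  old=000  +wl: 
  step 2. node 1  ⊔preds=000  new=001  stable
  step 3. node 2  ⊔preds=100  new=111  old=000  +wl: 
  step 4. node 3  ⊔preds=000  new=100  stable
  step 5. node 4  ⊔preds=000  new=110  stable
  step 6. node 5  ⊔preds=100  new=111  old=000  +wl: 
  step 7. node 6  ⊔preds=111  new=111  old=000  +wl: 2
  step 8. node 2  ⊔preds=111  new=111  stable

Least fixpoint reached:
  node 0: 111
  node 1: 001
  node 2: 111
  node 3: 100
  node 4: 110
  node 5: 111
  node 6: 111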